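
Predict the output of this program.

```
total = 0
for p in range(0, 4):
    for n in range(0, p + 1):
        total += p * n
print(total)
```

25

p=0,n=0: total = 0+0 = 0
p=1,n=0: total = 0+0 = 0
p=1,n=1: total = 0+1 = 1
p=2,n=0: total = 1+0 = 1
p=2,n=1: total = 1+2 = 3
p=2,n=2: total = 3+4 = 7
p=3,n=0: total = 7+0 = 7
p=3,n=1: total = 7+3 = 10
p=3,n=2: total = 10+6 = 16
p=3,n=3: total = 16+9 = 25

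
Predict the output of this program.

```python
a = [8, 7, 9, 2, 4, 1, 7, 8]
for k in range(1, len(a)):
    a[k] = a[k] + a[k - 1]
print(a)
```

k=1: a[1] = 7+8 = 15 → [8, 15, 9, 2, 4, 1, 7, 8]
k=2: a[2] = 9+15 = 24 → [8, 15, 24, 2, 4, 1, 7, 8]
k=3: a[3] = 2+24 = 26 → [8, 15, 24, 26, 4, 1, 7, 8]
k=4: a[4] = 4+26 = 30 → [8, 15, 24, 26, 30, 1, 7, 8]
k=5: a[5] = 1+30 = 31 → [8, 15, 24, 26, 30, 31, 7, 8]
k=6: a[6] = 7+31 = 38 → [8, 15, 24, 26, 30, 31, 38, 8]
k=7: a[7] = 8+38 = 46 → [8, 15, 24, 26, 30, 31, 38, 46]

[8, 15, 24, 26, 30, 31, 38, 46]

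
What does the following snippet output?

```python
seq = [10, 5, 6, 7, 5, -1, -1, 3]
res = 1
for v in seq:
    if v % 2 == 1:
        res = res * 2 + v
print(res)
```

v=10: not odd
v=5: odd, res = 1*2+5 = 7
v=6: not odd
v=7: odd, res = 7*2+7 = 21
v=5: odd, res = 21*2+5 = 47
v=-1: odd, res = 47*2+(-1) = 93
v=-1: odd, res = 93*2+(-1) = 185
v=3: odd, res = 185*2+3 = 373

373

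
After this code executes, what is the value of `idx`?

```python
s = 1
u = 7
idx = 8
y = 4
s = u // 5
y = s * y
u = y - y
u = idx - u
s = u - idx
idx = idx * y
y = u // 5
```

s = 7//5 = 1
y = 1*4 = 4
u = 4-4 = 0
u = 8-0 = 8
s = 8-8 = 0
idx = 8*4 = 32
y = 8//5 = 1

32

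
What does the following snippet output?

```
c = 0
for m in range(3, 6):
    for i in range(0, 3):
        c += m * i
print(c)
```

m=3,i=0: c = 0+0 = 0
m=3,i=1: c = 0+3 = 3
m=3,i=2: c = 3+6 = 9
m=4,i=0: c = 9+0 = 9
m=4,i=1: c = 9+4 = 13
m=4,i=2: c = 13+8 = 21
m=5,i=0: c = 21+0 = 21
m=5,i=1: c = 21+5 = 26
m=5,i=2: c = 26+10 = 36

36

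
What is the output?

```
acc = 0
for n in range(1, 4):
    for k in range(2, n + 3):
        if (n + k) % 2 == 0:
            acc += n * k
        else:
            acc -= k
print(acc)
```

28

n=1,k=2: odd sum, acc = 0-2 = -2
n=1,k=3: even sum, acc = (-2)+3 = 1
n=2,k=2: even sum, acc = 1+4 = 5
n=2,k=3: odd sum, acc = 5-3 = 2
n=2,k=4: even sum, acc = 2+8 = 10
n=3,k=2: odd sum, acc = 10-2 = 8
n=3,k=3: even sum, acc = 8+9 = 17
n=3,k=4: odd sum, acc = 17-4 = 13
n=3,k=5: even sum, acc = 13+15 = 28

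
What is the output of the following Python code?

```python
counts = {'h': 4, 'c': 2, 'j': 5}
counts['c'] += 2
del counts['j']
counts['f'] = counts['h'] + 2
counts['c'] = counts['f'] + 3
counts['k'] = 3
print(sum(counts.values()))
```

counts['c'] = 2+2 = 4 → {'h': 4, 'c': 4, 'j': 5}
del 'j' → {'h': 4, 'c': 4}
counts['f'] = counts['h']+2 = 6 → {'h': 4, 'c': 4, 'f': 6}
counts['c'] = counts['f']+3 = 9 → {'h': 4, 'c': 9, 'f': 6}
counts['k'] = 3 → {'h': 4, 'c': 9, 'f': 6, 'k': 3}
sum of values = 22

22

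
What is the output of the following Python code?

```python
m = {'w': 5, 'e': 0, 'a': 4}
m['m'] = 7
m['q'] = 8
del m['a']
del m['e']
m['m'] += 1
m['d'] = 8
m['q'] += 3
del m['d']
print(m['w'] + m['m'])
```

13

m['m'] = 7 → {'w': 5, 'e': 0, 'a': 4, 'm': 7}
m['q'] = 8 → {'w': 5, 'e': 0, 'a': 4, 'm': 7, 'q': 8}
del 'a' → {'w': 5, 'e': 0, 'm': 7, 'q': 8}
del 'e' → {'w': 5, 'm': 7, 'q': 8}
m['m'] = 7+1 = 8 → {'w': 5, 'm': 8, 'q': 8}
m['d'] = 8 → {'w': 5, 'm': 8, 'q': 8, 'd': 8}
m['q'] = 8+3 = 11 → {'w': 5, 'm': 8, 'q': 11, 'd': 8}
del 'd' → {'w': 5, 'm': 8, 'q': 11}
m['w']+m['m'] = 5+8 = 13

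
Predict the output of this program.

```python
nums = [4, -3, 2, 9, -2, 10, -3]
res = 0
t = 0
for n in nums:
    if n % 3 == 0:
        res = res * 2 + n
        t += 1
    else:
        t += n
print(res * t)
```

51

n=4: not %3==0; t=4
n=-3: %3==0, res = 0*2+(-3) = -3; t=5
n=2: not %3==0; t=7
n=9: %3==0, res = (-3)*2+9 = 3; t=8
n=-2: not %3==0; t=6
n=10: not %3==0; t=16
n=-3: %3==0, res = 3*2+(-3) = 3; t=17
res*t = 3*17 = 51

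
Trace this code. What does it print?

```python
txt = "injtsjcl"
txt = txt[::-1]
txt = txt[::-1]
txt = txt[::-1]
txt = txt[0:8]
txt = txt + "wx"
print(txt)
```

lcjstjniwx

reverse → 'lcjstjni'
reverse → 'injtsjcl'
reverse → 'lcjstjni'
slice [0:8] → 'lcjstjni'
+ 'wx' → 'lcjstjniwx'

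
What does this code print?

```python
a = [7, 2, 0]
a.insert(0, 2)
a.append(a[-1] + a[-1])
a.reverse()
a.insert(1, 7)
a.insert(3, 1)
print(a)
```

insert 2 at 0 → [2, 7, 2, 0]
append a[-1]+a[-1] = 0+0 = 0 → [2, 7, 2, 0, 0]
reverse → [0, 0, 2, 7, 2]
insert 7 at 1 → [0, 7, 0, 2, 7, 2]
insert 1 at 3 → [0, 7, 0, 1, 2, 7, 2]

[0, 7, 0, 1, 2, 7, 2]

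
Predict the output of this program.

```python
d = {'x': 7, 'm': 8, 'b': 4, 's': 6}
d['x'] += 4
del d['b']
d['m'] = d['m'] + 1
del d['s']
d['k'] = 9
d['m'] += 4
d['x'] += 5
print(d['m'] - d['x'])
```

d['x'] = 7+4 = 11 → {'x': 11, 'm': 8, 'b': 4, 's': 6}
del 'b' → {'x': 11, 'm': 8, 's': 6}
d['m'] = d['m']+1 = 9 → {'x': 11, 'm': 9, 's': 6}
del 's' → {'x': 11, 'm': 9}
d['k'] = 9 → {'x': 11, 'm': 9, 'k': 9}
d['m'] = 9+4 = 13 → {'x': 11, 'm': 13, 'k': 9}
d['x'] = 11+5 = 16 → {'x': 16, 'm': 13, 'k': 9}
d['m']-d['x'] = 13-16 = -3

-3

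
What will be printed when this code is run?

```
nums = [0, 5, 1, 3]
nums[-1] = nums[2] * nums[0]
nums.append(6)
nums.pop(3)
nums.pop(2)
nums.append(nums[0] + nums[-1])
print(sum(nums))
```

17

nums[-1] = nums[2]*nums[0] = 1*0 = 0 → [0, 5, 1, 0]
append 6 → [0, 5, 1, 0, 6]
pop(3) removes 0 → [0, 5, 1, 6]
pop(2) removes 1 → [0, 5, 6]
append nums[0]+nums[-1] = 0+6 = 6 → [0, 5, 6, 6]
sum = 17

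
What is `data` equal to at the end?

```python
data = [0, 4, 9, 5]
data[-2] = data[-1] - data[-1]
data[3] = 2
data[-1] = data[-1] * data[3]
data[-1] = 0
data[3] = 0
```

[0, 4, 0, 0]

data[-2] = data[-1]-data[-1] = 5-5 = 0 → [0, 4, 0, 5]
data[3] = 2 → [0, 4, 0, 2]
data[-1] = data[-1]*data[3] = 2*2 = 4 → [0, 4, 0, 4]
data[-1] = 0 → [0, 4, 0, 0]
data[3] = 0 → [0, 4, 0, 0]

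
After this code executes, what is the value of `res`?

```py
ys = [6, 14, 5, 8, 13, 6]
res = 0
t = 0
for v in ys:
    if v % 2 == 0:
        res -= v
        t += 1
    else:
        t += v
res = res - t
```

-56

v=6: even, res = 0-6 = -6; t=1
v=14: even, res = (-6)-14 = -20; t=2
v=5: not even; t=7
v=8: even, res = (-20)-8 = -28; t=8
v=13: not even; t=21
v=6: even, res = (-28)-6 = -34; t=22
res-t = (-34)-22 = -56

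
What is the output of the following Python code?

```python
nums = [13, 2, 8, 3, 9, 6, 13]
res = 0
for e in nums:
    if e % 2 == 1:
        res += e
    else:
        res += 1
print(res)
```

41

e=13: odd, res = 0+13 = 13
e=2: not odd, res = 13+1 = 14
e=8: not odd, res = 14+1 = 15
e=3: odd, res = 15+3 = 18
e=9: odd, res = 18+9 = 27
e=6: not odd, res = 27+1 = 28
e=13: odd, res = 28+13 = 41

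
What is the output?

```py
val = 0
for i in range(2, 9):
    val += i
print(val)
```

35

i=2: val = 0+2 = 2
i=3: val = 2+3 = 5
i=4: val = 5+4 = 9
i=5: val = 9+5 = 14
i=6: val = 14+6 = 20
i=7: val = 20+7 = 27
i=8: val = 27+8 = 35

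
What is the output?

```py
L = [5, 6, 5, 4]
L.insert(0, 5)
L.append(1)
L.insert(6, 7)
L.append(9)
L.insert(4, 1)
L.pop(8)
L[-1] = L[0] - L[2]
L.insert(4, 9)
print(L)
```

insert 5 at 0 → [5, 5, 6, 5, 4]
append 1 → [5, 5, 6, 5, 4, 1]
insert 7 at 6 → [5, 5, 6, 5, 4, 1, 7]
append 9 → [5, 5, 6, 5, 4, 1, 7, 9]
insert 1 at 4 → [5, 5, 6, 5, 1, 4, 1, 7, 9]
pop(8) removes 9 → [5, 5, 6, 5, 1, 4, 1, 7]
L[-1] = L[0]-L[2] = 5-6 = -1 → [5, 5, 6, 5, 1, 4, 1, -1]
insert 9 at 4 → [5, 5, 6, 5, 9, 1, 4, 1, -1]

[5, 5, 6, 5, 9, 1, 4, 1, -1]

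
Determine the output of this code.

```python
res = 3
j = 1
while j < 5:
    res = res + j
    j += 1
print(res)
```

13

j=1: res = 3+1 = 4
j=2: res = 4+2 = 6
j=3: res = 6+3 = 9
j=4: res = 9+4 = 13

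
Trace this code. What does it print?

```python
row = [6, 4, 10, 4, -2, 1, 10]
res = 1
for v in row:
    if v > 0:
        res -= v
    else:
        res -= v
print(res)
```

-32

v=6: >0, res = 1-6 = -5
v=4: >0, res = (-5)-4 = -9
v=10: >0, res = (-9)-10 = -19
v=4: >0, res = (-19)-4 = -23
v=-2: not >0, res = (-23)-(-2) = -21
v=1: >0, res = (-21)-1 = -22
v=10: >0, res = (-22)-10 = -32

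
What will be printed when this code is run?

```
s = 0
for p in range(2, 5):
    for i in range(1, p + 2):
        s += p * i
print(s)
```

p=2,i=1: s = 0+2 = 2
p=2,i=2: s = 2+4 = 6
p=2,i=3: s = 6+6 = 12
p=3,i=1: s = 12+3 = 15
p=3,i=2: s = 15+6 = 21
p=3,i=3: s = 21+9 = 30
p=3,i=4: s = 30+12 = 42
p=4,i=1: s = 42+4 = 46
p=4,i=2: s = 46+8 = 54
p=4,i=3: s = 54+12 = 66
p=4,i=4: s = 66+16 = 82
p=4,i=5: s = 82+20 = 102

102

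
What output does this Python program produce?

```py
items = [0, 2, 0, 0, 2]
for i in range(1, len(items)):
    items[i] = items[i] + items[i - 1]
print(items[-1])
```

i=1: items[1] = 2+0 = 2 → [0, 2, 0, 0, 2]
i=2: items[2] = 0+2 = 2 → [0, 2, 2, 0, 2]
i=3: items[3] = 0+2 = 2 → [0, 2, 2, 2, 2]
i=4: items[4] = 2+2 = 4 → [0, 2, 2, 2, 4]

4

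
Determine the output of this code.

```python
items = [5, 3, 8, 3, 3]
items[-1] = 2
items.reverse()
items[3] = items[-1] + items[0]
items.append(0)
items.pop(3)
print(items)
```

[2, 3, 8, 5, 0]

items[-1] = 2 → [5, 3, 8, 3, 2]
reverse → [2, 3, 8, 3, 5]
items[3] = items[-1]+items[0] = 5+2 = 7 → [2, 3, 8, 7, 5]
append 0 → [2, 3, 8, 7, 5, 0]
pop(3) removes 7 → [2, 3, 8, 5, 0]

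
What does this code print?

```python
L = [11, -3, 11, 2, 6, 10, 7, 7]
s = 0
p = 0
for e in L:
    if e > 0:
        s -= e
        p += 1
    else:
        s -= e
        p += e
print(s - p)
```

-55

e=11: >0, s = 0-11 = -11; p=1
e=-3: not >0, s = (-11)-(-3) = -8; p=-2
e=11: >0, s = (-8)-11 = -19; p=-1
e=2: >0, s = (-19)-2 = -21; p=0
e=6: >0, s = (-21)-6 = -27; p=1
e=10: >0, s = (-27)-10 = -37; p=2
e=7: >0, s = (-37)-7 = -44; p=3
e=7: >0, s = (-44)-7 = -51; p=4
s-p = (-51)-4 = -55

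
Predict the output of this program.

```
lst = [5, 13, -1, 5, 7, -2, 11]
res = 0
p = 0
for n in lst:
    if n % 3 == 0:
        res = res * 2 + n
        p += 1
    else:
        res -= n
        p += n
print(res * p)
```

-1444

n=5: not %3==0, res = 0-5 = -5; p=5
n=13: not %3==0, res = (-5)-13 = -18; p=18
n=-1: not %3==0, res = (-18)-(-1) = -17; p=17
n=5: not %3==0, res = (-17)-5 = -22; p=22
n=7: not %3==0, res = (-22)-7 = -29; p=29
n=-2: not %3==0, res = (-29)-(-2) = -27; p=27
n=11: not %3==0, res = (-27)-11 = -38; p=38
res*p = (-38)*38 = -1444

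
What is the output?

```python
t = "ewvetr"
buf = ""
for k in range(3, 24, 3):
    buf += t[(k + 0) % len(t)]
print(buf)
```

k=3: add t[3]='e' → 'e'
k=6: add t[0]='e' → 'ee'
k=9: add t[3]='e' → 'eee'
k=12: add t[0]='e' → 'eeee'
k=15: add t[3]='e' → 'eeeee'
k=18: add t[0]='e' → 'eeeeee'
k=21: add t[3]='e' → 'eeeeeee'

eeeeeee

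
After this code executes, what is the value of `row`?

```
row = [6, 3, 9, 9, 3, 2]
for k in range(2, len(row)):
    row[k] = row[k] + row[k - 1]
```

[6, 3, 12, 21, 24, 26]

k=2: row[2] = 9+3 = 12 → [6, 3, 12, 9, 3, 2]
k=3: row[3] = 9+12 = 21 → [6, 3, 12, 21, 3, 2]
k=4: row[4] = 3+21 = 24 → [6, 3, 12, 21, 24, 2]
k=5: row[5] = 2+24 = 26 → [6, 3, 12, 21, 24, 26]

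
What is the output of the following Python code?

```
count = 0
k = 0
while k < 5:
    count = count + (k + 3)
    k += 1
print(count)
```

25

k=0: count = 0+3 = 3
k=1: count = 3+4 = 7
k=2: count = 7+5 = 12
k=3: count = 12+6 = 18
k=4: count = 18+7 = 25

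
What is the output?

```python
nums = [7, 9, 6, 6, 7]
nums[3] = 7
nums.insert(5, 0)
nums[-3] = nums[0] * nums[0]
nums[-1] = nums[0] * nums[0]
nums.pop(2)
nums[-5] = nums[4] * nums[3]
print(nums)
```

nums[3] = 7 → [7, 9, 6, 7, 7]
insert 0 at 5 → [7, 9, 6, 7, 7, 0]
nums[-3] = nums[0]*nums[0] = 7*7 = 49 → [7, 9, 6, 49, 7, 0]
nums[-1] = nums[0]*nums[0] = 7*7 = 49 → [7, 9, 6, 49, 7, 49]
pop(2) removes 6 → [7, 9, 49, 7, 49]
nums[-5] = nums[4]*nums[3] = 49*7 = 343 → [343, 9, 49, 7, 49]

[343, 9, 49, 7, 49]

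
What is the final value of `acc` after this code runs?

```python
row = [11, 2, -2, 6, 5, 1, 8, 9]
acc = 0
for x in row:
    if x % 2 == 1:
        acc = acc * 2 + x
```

119

x=11: odd, acc = 0*2+11 = 11
x=2: not odd
x=-2: not odd
x=6: not odd
x=5: odd, acc = 11*2+5 = 27
x=1: odd, acc = 27*2+1 = 55
x=8: not odd
x=9: odd, acc = 55*2+9 = 119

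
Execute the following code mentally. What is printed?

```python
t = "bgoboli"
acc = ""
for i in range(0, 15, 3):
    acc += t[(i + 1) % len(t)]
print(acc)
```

i=0: add t[1]='g' → 'g'
i=3: add t[4]='o' → 'go'
i=6: add t[0]='b' → 'gob'
i=9: add t[3]='b' → 'gobb'
i=12: add t[6]='i' → 'gobbi'

gobbi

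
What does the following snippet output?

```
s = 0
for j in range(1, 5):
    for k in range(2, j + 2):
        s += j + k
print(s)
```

j=1,k=2: s = 0+3 = 3
j=2,k=2: s = 3+4 = 7
j=2,k=3: s = 7+5 = 12
j=3,k=2: s = 12+5 = 17
j=3,k=3: s = 17+6 = 23
j=3,k=4: s = 23+7 = 30
j=4,k=2: s = 30+6 = 36
j=4,k=3: s = 36+7 = 43
j=4,k=4: s = 43+8 = 51
j=4,k=5: s = 51+9 = 60

60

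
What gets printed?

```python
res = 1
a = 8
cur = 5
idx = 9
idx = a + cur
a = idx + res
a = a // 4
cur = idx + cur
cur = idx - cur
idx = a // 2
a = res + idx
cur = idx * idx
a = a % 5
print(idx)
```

1

idx = 8+5 = 13
a = 13+1 = 14
a = 14//4 = 3
cur = 13+5 = 18
cur = 13-18 = -5
idx = 3//2 = 1
a = 1+1 = 2
cur = 1*1 = 1
a = 2%5 = 2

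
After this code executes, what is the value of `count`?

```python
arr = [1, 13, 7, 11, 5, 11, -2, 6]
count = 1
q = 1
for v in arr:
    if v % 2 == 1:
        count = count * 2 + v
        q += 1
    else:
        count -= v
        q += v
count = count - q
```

410

v=1: odd, count = 1*2+1 = 3; q=2
v=13: odd, count = 3*2+13 = 19; q=3
v=7: odd, count = 19*2+7 = 45; q=4
v=11: odd, count = 45*2+11 = 101; q=5
v=5: odd, count = 101*2+5 = 207; q=6
v=11: odd, count = 207*2+11 = 425; q=7
v=-2: not odd, count = 425-(-2) = 427; q=5
v=6: not odd, count = 427-6 = 421; q=11
count-q = 421-11 = 410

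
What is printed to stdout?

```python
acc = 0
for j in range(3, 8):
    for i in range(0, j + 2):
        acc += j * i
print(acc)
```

615

j=3,i=0: acc = 0+0 = 0
j=3,i=1: acc = 0+3 = 3
j=3,i=2: acc = 3+6 = 9
j=3,i=3: acc = 9+9 = 18
j=3,i=4: acc = 18+12 = 30
j=4,i=0: acc = 30+0 = 30
j=4,i=1: acc = 30+4 = 34
j=4,i=2: acc = 34+8 = 42
j=4,i=3: acc = 42+12 = 54
j=4,i=4: acc = 54+16 = 70
j=4,i=5: acc = 70+20 = 90
j=5,i=0: acc = 90+0 = 90
j=5,i=1: acc = 90+5 = 95
j=5,i=2: acc = 95+10 = 105
j=5,i=3: acc = 105+15 = 120
j=5,i=4: acc = 120+20 = 140
j=5,i=5: acc = 140+25 = 165
j=5,i=6: acc = 165+30 = 195
j=6,i=0: acc = 195+0 = 195
j=6,i=1: acc = 195+6 = 201
j=6,i=2: acc = 201+12 = 213
j=6,i=3: acc = 213+18 = 231
j=6,i=4: acc = 231+24 = 255
j=6,i=5: acc = 255+30 = 285
j=6,i=6: acc = 285+36 = 321
j=6,i=7: acc = 321+42 = 363
j=7,i=0: acc = 363+0 = 363
j=7,i=1: acc = 363+7 = 370
j=7,i=2: acc = 370+14 = 384
j=7,i=3: acc = 384+21 = 405
j=7,i=4: acc = 405+28 = 433
j=7,i=5: acc = 433+35 = 468
j=7,i=6: acc = 468+42 = 510
j=7,i=7: acc = 510+49 = 559
j=7,i=8: acc = 559+56 = 615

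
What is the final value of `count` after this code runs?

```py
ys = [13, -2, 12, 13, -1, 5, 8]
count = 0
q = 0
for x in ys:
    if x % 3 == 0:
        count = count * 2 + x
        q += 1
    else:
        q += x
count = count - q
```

-25

x=13: not %3==0; q=13
x=-2: not %3==0; q=11
x=12: %3==0, count = 0*2+12 = 12; q=12
x=13: not %3==0; q=25
x=-1: not %3==0; q=24
x=5: not %3==0; q=29
x=8: not %3==0; q=37
count-q = 12-37 = -25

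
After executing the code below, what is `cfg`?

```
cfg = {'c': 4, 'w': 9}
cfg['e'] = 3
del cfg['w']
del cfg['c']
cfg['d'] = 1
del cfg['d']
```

cfg['e'] = 3 → {'c': 4, 'w': 9, 'e': 3}
del 'w' → {'c': 4, 'e': 3}
del 'c' → {'e': 3}
cfg['d'] = 1 → {'e': 3, 'd': 1}
del 'd' → {'e': 3}

{'e': 3}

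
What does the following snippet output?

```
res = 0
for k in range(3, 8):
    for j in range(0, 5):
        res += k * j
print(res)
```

250

k=3,j=0: res = 0+0 = 0
k=3,j=1: res = 0+3 = 3
k=3,j=2: res = 3+6 = 9
k=3,j=3: res = 9+9 = 18
k=3,j=4: res = 18+12 = 30
k=4,j=0: res = 30+0 = 30
k=4,j=1: res = 30+4 = 34
k=4,j=2: res = 34+8 = 42
k=4,j=3: res = 42+12 = 54
k=4,j=4: res = 54+16 = 70
k=5,j=0: res = 70+0 = 70
k=5,j=1: res = 70+5 = 75
k=5,j=2: res = 75+10 = 85
k=5,j=3: res = 85+15 = 100
k=5,j=4: res = 100+20 = 120
k=6,j=0: res = 120+0 = 120
k=6,j=1: res = 120+6 = 126
k=6,j=2: res = 126+12 = 138
k=6,j=3: res = 138+18 = 156
k=6,j=4: res = 156+24 = 180
k=7,j=0: res = 180+0 = 180
k=7,j=1: res = 180+7 = 187
k=7,j=2: res = 187+14 = 201
k=7,j=3: res = 201+21 = 222
k=7,j=4: res = 222+28 = 250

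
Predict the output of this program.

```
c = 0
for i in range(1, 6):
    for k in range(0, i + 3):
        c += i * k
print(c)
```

295

i=1,k=0: c = 0+0 = 0
i=1,k=1: c = 0+1 = 1
i=1,k=2: c = 1+2 = 3
i=1,k=3: c = 3+3 = 6
i=2,k=0: c = 6+0 = 6
i=2,k=1: c = 6+2 = 8
i=2,k=2: c = 8+4 = 12
i=2,k=3: c = 12+6 = 18
i=2,k=4: c = 18+8 = 26
i=3,k=0: c = 26+0 = 26
i=3,k=1: c = 26+3 = 29
i=3,k=2: c = 29+6 = 35
i=3,k=3: c = 35+9 = 44
i=3,k=4: c = 44+12 = 56
i=3,k=5: c = 56+15 = 71
i=4,k=0: c = 71+0 = 71
i=4,k=1: c = 71+4 = 75
i=4,k=2: c = 75+8 = 83
i=4,k=3: c = 83+12 = 95
i=4,k=4: c = 95+16 = 111
i=4,k=5: c = 111+20 = 131
i=4,k=6: c = 131+24 = 155
i=5,k=0: c = 155+0 = 155
i=5,k=1: c = 155+5 = 160
i=5,k=2: c = 160+10 = 170
i=5,k=3: c = 170+15 = 185
i=5,k=4: c = 185+20 = 205
i=5,k=5: c = 205+25 = 230
i=5,k=6: c = 230+30 = 260
i=5,k=7: c = 260+35 = 295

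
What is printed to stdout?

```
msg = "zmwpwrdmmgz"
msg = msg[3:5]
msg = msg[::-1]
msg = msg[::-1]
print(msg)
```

slice [3:5] → 'pw'
reverse → 'wp'
reverse → 'pw'

pw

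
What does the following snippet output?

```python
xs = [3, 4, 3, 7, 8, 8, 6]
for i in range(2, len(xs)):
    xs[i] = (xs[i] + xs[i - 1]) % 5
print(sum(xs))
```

16

i=2: xs[2] = (3+4)%5 = 2 → [3, 4, 2, 7, 8, 8, 6]
i=3: xs[3] = (7+2)%5 = 4 → [3, 4, 2, 4, 8, 8, 6]
i=4: xs[4] = (8+4)%5 = 2 → [3, 4, 2, 4, 2, 8, 6]
i=5: xs[5] = (8+2)%5 = 0 → [3, 4, 2, 4, 2, 0, 6]
i=6: xs[6] = (6+0)%5 = 1 → [3, 4, 2, 4, 2, 0, 1]
sum = 16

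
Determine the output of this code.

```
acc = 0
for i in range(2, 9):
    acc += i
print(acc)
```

35

i=2: acc = 0+2 = 2
i=3: acc = 2+3 = 5
i=4: acc = 5+4 = 9
i=5: acc = 9+5 = 14
i=6: acc = 14+6 = 20
i=7: acc = 20+7 = 27
i=8: acc = 27+8 = 35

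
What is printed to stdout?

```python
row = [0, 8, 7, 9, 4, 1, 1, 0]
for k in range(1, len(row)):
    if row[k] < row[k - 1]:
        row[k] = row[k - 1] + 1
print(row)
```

k=1: 8>=0, unchanged → [0, 8, 7, 9, 4, 1, 1, 0]
k=2: 7<8, row[2] = 8+1 = 9 → [0, 8, 9, 9, 4, 1, 1, 0]
k=3: 9>=9, unchanged → [0, 8, 9, 9, 4, 1, 1, 0]
k=4: 4<9, row[4] = 9+1 = 10 → [0, 8, 9, 9, 10, 1, 1, 0]
k=5: 1<10, row[5] = 10+1 = 11 → [0, 8, 9, 9, 10, 11, 1, 0]
k=6: 1<11, row[6] = 11+1 = 12 → [0, 8, 9, 9, 10, 11, 12, 0]
k=7: 0<12, row[7] = 12+1 = 13 → [0, 8, 9, 9, 10, 11, 12, 13]

[0, 8, 9, 9, 10, 11, 12, 13]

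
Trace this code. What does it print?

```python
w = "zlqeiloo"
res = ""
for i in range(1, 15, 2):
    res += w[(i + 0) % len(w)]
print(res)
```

i=1: add w[1]='l' → 'l'
i=3: add w[3]='e' → 'le'
i=5: add w[5]='l' → 'lel'
i=7: add w[7]='o' → 'lelo'
i=9: add w[1]='l' → 'lelol'
i=11: add w[3]='e' → 'lelole'
i=13: add w[5]='l' → 'lelolel'

lelolel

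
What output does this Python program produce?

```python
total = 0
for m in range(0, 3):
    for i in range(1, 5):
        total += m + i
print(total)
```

42

m=0,i=1: total = 0+1 = 1
m=0,i=2: total = 1+2 = 3
m=0,i=3: total = 3+3 = 6
m=0,i=4: total = 6+4 = 10
m=1,i=1: total = 10+2 = 12
m=1,i=2: total = 12+3 = 15
m=1,i=3: total = 15+4 = 19
m=1,i=4: total = 19+5 = 24
m=2,i=1: total = 24+3 = 27
m=2,i=2: total = 27+4 = 31
m=2,i=3: total = 31+5 = 36
m=2,i=4: total = 36+6 = 42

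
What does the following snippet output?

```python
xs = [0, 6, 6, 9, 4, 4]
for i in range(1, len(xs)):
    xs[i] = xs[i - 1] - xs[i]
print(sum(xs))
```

i=1: xs[1] = 0-6 = -6 → [0, -6, 6, 9, 4, 4]
i=2: xs[2] = (-6)-6 = -12 → [0, -6, -12, 9, 4, 4]
i=3: xs[3] = (-12)-9 = -21 → [0, -6, -12, -21, 4, 4]
i=4: xs[4] = (-21)-4 = -25 → [0, -6, -12, -21, -25, 4]
i=5: xs[5] = (-25)-4 = -29 → [0, -6, -12, -21, -25, -29]
sum = -93

-93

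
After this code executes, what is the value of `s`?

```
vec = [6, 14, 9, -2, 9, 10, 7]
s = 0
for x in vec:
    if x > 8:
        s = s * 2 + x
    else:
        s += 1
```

197

x=6: not >8, s = 0+1 = 1
x=14: >8, s = 1*2+14 = 16
x=9: >8, s = 16*2+9 = 41
x=-2: not >8, s = 41+1 = 42
x=9: >8, s = 42*2+9 = 93
x=10: >8, s = 93*2+10 = 196
x=7: not >8, s = 196+1 = 197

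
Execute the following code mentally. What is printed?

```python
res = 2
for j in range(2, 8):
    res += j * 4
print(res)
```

j=2: res = 2+2*4 = 10
j=3: res = 10+3*4 = 22
j=4: res = 22+4*4 = 38
j=5: res = 38+5*4 = 58
j=6: res = 58+6*4 = 82
j=7: res = 82+7*4 = 110

110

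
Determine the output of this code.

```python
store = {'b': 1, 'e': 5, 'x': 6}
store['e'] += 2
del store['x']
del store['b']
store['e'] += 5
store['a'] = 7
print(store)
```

store['e'] = 5+2 = 7 → {'b': 1, 'e': 7, 'x': 6}
del 'x' → {'b': 1, 'e': 7}
del 'b' → {'e': 7}
store['e'] = 7+5 = 12 → {'e': 12}
store['a'] = 7 → {'e': 12, 'a': 7}

{'e': 12, 'a': 7}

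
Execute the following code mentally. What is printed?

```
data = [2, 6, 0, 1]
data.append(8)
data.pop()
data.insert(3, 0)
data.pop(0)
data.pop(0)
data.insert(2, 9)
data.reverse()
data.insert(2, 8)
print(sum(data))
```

append 8 → [2, 6, 0, 1, 8]
pop() removes 8 → [2, 6, 0, 1]
insert 0 at 3 → [2, 6, 0, 0, 1]
pop(0) removes 2 → [6, 0, 0, 1]
pop(0) removes 6 → [0, 0, 1]
insert 9 at 2 → [0, 0, 9, 1]
reverse → [1, 9, 0, 0]
insert 8 at 2 → [1, 9, 8, 0, 0]
sum = 18

18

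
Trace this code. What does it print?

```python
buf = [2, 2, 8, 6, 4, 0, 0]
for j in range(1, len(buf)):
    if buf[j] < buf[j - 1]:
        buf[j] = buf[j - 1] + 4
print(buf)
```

j=1: 2>=2, unchanged → [2, 2, 8, 6, 4, 0, 0]
j=2: 8>=2, unchanged → [2, 2, 8, 6, 4, 0, 0]
j=3: 6<8, buf[3] = 8+4 = 12 → [2, 2, 8, 12, 4, 0, 0]
j=4: 4<12, buf[4] = 12+4 = 16 → [2, 2, 8, 12, 16, 0, 0]
j=5: 0<16, buf[5] = 16+4 = 20 → [2, 2, 8, 12, 16, 20, 0]
j=6: 0<20, buf[6] = 20+4 = 24 → [2, 2, 8, 12, 16, 20, 24]

[2, 2, 8, 12, 16, 20, 24]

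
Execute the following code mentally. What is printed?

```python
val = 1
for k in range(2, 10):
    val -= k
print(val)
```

k=2: val = 1-2 = -1
k=3: val = (-1)-3 = -4
k=4: val = (-4)-4 = -8
k=5: val = (-8)-5 = -13
k=6: val = (-13)-6 = -19
k=7: val = (-19)-7 = -26
k=8: val = (-26)-8 = -34
k=9: val = (-34)-9 = -43

-43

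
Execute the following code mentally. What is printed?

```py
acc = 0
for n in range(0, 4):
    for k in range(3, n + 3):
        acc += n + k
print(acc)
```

36

n=1,k=3: acc = 0+4 = 4
n=2,k=3: acc = 4+5 = 9
n=2,k=4: acc = 9+6 = 15
n=3,k=3: acc = 15+6 = 21
n=3,k=4: acc = 21+7 = 28
n=3,k=5: acc = 28+8 = 36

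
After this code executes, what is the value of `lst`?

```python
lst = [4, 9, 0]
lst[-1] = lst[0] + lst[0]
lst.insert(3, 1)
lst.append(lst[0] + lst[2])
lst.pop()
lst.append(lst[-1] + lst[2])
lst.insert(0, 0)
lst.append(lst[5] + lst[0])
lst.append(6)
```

lst[-1] = lst[0]+lst[0] = 4+4 = 8 → [4, 9, 8]
insert 1 at 3 → [4, 9, 8, 1]
append lst[0]+lst[2] = 4+8 = 12 → [4, 9, 8, 1, 12]
pop() removes 12 → [4, 9, 8, 1]
append lst[-1]+lst[2] = 1+8 = 9 → [4, 9, 8, 1, 9]
insert 0 at 0 → [0, 4, 9, 8, 1, 9]
append lst[5]+lst[0] = 9+0 = 9 → [0, 4, 9, 8, 1, 9, 9]
append 6 → [0, 4, 9, 8, 1, 9, 9, 6]

[0, 4, 9, 8, 1, 9, 9, 6]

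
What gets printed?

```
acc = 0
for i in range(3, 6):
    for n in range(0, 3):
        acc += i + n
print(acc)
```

45

i=3,n=0: acc = 0+3 = 3
i=3,n=1: acc = 3+4 = 7
i=3,n=2: acc = 7+5 = 12
i=4,n=0: acc = 12+4 = 16
i=4,n=1: acc = 16+5 = 21
i=4,n=2: acc = 21+6 = 27
i=5,n=0: acc = 27+5 = 32
i=5,n=1: acc = 32+6 = 38
i=5,n=2: acc = 38+7 = 45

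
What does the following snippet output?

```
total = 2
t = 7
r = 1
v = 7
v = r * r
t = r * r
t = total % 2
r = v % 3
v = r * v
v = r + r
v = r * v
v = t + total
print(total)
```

v = 1*1 = 1
t = 1*1 = 1
t = 2%2 = 0
r = 1%3 = 1
v = 1*1 = 1
v = 1+1 = 2
v = 1*2 = 2
v = 0+2 = 2

2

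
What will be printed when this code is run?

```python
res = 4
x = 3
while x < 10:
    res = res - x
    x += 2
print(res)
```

-20

x=3: res = 4-3 = 1
x=5: res = 1-5 = -4
x=7: res = (-4)-7 = -11
x=9: res = (-11)-9 = -20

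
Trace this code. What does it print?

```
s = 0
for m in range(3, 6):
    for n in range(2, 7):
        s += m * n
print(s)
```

240

m=3,n=2: s = 0+6 = 6
m=3,n=3: s = 6+9 = 15
m=3,n=4: s = 15+12 = 27
m=3,n=5: s = 27+15 = 42
m=3,n=6: s = 42+18 = 60
m=4,n=2: s = 60+8 = 68
m=4,n=3: s = 68+12 = 80
m=4,n=4: s = 80+16 = 96
m=4,n=5: s = 96+20 = 116
m=4,n=6: s = 116+24 = 140
m=5,n=2: s = 140+10 = 150
m=5,n=3: s = 150+15 = 165
m=5,n=4: s = 165+20 = 185
m=5,n=5: s = 185+25 = 210
m=5,n=6: s = 210+30 = 240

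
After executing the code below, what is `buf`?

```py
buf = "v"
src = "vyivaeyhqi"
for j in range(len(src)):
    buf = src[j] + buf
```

j=0: prepend 'v' → 'vv'
j=1: prepend 'y' → 'yvv'
j=2: prepend 'i' → 'iyvv'
j=3: prepend 'v' → 'viyvv'
j=4: prepend 'a' → 'aviyvv'
j=5: prepend 'e' → 'eaviyvv'
j=6: prepend 'y' → 'yeaviyvv'
j=7: prepend 'h' → 'hyeaviyvv'
j=8: prepend 'q' → 'qhyeaviyvv'
j=9: prepend 'i' → 'iqhyeaviyvv'

'iqhyeaviyvv'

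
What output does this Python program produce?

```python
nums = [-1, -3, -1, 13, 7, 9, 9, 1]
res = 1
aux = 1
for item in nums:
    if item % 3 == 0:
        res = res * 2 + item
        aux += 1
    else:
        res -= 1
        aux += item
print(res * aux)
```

46

item=-1: not %3==0, res = 1-1 = 0; aux=0
item=-3: %3==0, res = 0*2+(-3) = -3; aux=1
item=-1: not %3==0, res = (-3)-1 = -4; aux=0
item=13: not %3==0, res = (-4)-1 = -5; aux=13
item=7: not %3==0, res = (-5)-1 = -6; aux=20
item=9: %3==0, res = (-6)*2+9 = -3; aux=21
item=9: %3==0, res = (-3)*2+9 = 3; aux=22
item=1: not %3==0, res = 3-1 = 2; aux=23
res*aux = 2*23 = 46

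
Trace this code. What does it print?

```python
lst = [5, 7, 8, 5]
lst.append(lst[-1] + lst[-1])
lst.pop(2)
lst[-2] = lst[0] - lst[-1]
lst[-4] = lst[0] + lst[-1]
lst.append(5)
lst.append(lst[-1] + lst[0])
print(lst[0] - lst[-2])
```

append lst[-1]+lst[-1] = 5+5 = 10 → [5, 7, 8, 5, 10]
pop(2) removes 8 → [5, 7, 5, 10]
lst[-2] = lst[0]-lst[-1] = 5-10 = -5 → [5, 7, -5, 10]
lst[-4] = lst[0]+lst[-1] = 5+10 = 15 → [15, 7, -5, 10]
append 5 → [15, 7, -5, 10, 5]
append lst[-1]+lst[0] = 5+15 = 20 → [15, 7, -5, 10, 5, 20]
lst[0]-lst[-2] = 15-5 = 10

10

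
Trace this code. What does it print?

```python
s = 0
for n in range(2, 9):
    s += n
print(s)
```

n=2: s = 0+2 = 2
n=3: s = 2+3 = 5
n=4: s = 5+4 = 9
n=5: s = 9+5 = 14
n=6: s = 14+6 = 20
n=7: s = 20+7 = 27
n=8: s = 27+8 = 35

35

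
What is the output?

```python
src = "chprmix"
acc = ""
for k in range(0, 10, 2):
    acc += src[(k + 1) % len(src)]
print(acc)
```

k=0: add src[1]='h' → 'h'
k=2: add src[3]='r' → 'hr'
k=4: add src[5]='i' → 'hri'
k=6: add src[0]='c' → 'hric'
k=8: add src[2]='p' → 'hricp'

hricp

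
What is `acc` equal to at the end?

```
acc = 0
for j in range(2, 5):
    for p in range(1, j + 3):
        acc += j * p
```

j=2,p=1: acc = 0+2 = 2
j=2,p=2: acc = 2+4 = 6
j=2,p=3: acc = 6+6 = 12
j=2,p=4: acc = 12+8 = 20
j=3,p=1: acc = 20+3 = 23
j=3,p=2: acc = 23+6 = 29
j=3,p=3: acc = 29+9 = 38
j=3,p=4: acc = 38+12 = 50
j=3,p=5: acc = 50+15 = 65
j=4,p=1: acc = 65+4 = 69
j=4,p=2: acc = 69+8 = 77
j=4,p=3: acc = 77+12 = 89
j=4,p=4: acc = 89+16 = 105
j=4,p=5: acc = 105+20 = 125
j=4,p=6: acc = 125+24 = 149

149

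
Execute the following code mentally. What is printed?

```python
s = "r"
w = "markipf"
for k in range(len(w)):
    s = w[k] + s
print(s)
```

fpikramr

k=0: prepend 'm' → 'mr'
k=1: prepend 'a' → 'amr'
k=2: prepend 'r' → 'ramr'
k=3: prepend 'k' → 'kramr'
k=4: prepend 'i' → 'ikramr'
k=5: prepend 'p' → 'pikramr'
k=6: prepend 'f' → 'fpikramr'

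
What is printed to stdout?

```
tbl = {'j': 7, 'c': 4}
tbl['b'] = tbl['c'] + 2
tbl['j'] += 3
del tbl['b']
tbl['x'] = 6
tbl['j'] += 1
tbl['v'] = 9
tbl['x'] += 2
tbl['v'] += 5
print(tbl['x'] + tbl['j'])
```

19

tbl['b'] = tbl['c']+2 = 6 → {'j': 7, 'c': 4, 'b': 6}
tbl['j'] = 7+3 = 10 → {'j': 10, 'c': 4, 'b': 6}
del 'b' → {'j': 10, 'c': 4}
tbl['x'] = 6 → {'j': 10, 'c': 4, 'x': 6}
tbl['j'] = 10+1 = 11 → {'j': 11, 'c': 4, 'x': 6}
tbl['v'] = 9 → {'j': 11, 'c': 4, 'x': 6, 'v': 9}
tbl['x'] = 6+2 = 8 → {'j': 11, 'c': 4, 'x': 8, 'v': 9}
tbl['v'] = 9+5 = 14 → {'j': 11, 'c': 4, 'x': 8, 'v': 14}
tbl['x']+tbl['j'] = 8+11 = 19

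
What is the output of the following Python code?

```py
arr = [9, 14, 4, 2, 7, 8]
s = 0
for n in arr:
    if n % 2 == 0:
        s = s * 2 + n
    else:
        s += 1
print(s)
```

158

n=9: not even, s = 0+1 = 1
n=14: even, s = 1*2+14 = 16
n=4: even, s = 16*2+4 = 36
n=2: even, s = 36*2+2 = 74
n=7: not even, s = 74+1 = 75
n=8: even, s = 75*2+8 = 158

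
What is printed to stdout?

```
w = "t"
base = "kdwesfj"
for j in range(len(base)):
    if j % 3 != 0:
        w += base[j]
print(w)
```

j=0: skip
j=1: add 'd' → 'td'
j=2: add 'w' → 'tdw'
j=3: skip
j=4: add 's' → 'tdws'
j=5: add 'f' → 'tdwsf'
j=6: skip

tdwsf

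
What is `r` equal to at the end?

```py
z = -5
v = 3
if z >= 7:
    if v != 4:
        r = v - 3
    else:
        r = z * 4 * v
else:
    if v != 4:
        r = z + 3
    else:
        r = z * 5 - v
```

-2

z=-5, v=3
z >= 7 is False; v != 4 is True
→ r = z + 3 = -2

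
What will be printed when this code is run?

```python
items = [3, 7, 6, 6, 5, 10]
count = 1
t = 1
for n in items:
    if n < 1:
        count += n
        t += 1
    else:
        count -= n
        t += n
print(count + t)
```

n=3: not <1, count = 1-3 = -2; t=4
n=7: not <1, count = (-2)-7 = -9; t=11
n=6: not <1, count = (-9)-6 = -15; t=17
n=6: not <1, count = (-15)-6 = -21; t=23
n=5: not <1, count = (-21)-5 = -26; t=28
n=10: not <1, count = (-26)-10 = -36; t=38
count+t = (-36)+38 = 2

2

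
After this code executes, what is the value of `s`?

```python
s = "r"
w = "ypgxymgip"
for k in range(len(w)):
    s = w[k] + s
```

k=0: prepend 'y' → 'yr'
k=1: prepend 'p' → 'pyr'
k=2: prepend 'g' → 'gpyr'
k=3: prepend 'x' → 'xgpyr'
k=4: prepend 'y' → 'yxgpyr'
k=5: prepend 'm' → 'myxgpyr'
k=6: prepend 'g' → 'gmyxgpyr'
k=7: prepend 'i' → 'igmyxgpyr'
k=8: prepend 'p' → 'pigmyxgpyr'

'pigmyxgpyr'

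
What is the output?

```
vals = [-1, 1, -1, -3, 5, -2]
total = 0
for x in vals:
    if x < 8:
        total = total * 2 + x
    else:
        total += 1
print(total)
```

-28

x=-1: <8, total = 0*2+(-1) = -1
x=1: <8, total = (-1)*2+1 = -1
x=-1: <8, total = (-1)*2+(-1) = -3
x=-3: <8, total = (-3)*2+(-3) = -9
x=5: <8, total = (-9)*2+5 = -13
x=-2: <8, total = (-13)*2+(-2) = -28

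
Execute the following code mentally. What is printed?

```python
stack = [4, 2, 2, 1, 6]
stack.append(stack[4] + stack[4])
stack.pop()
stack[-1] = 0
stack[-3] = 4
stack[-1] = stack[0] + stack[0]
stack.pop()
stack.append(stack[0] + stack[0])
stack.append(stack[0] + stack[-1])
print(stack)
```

append stack[4]+stack[4] = 6+6 = 12 → [4, 2, 2, 1, 6, 12]
pop() removes 12 → [4, 2, 2, 1, 6]
stack[-1] = 0 → [4, 2, 2, 1, 0]
stack[-3] = 4 → [4, 2, 4, 1, 0]
stack[-1] = stack[0]+stack[0] = 4+4 = 8 → [4, 2, 4, 1, 8]
pop() removes 8 → [4, 2, 4, 1]
append stack[0]+stack[0] = 4+4 = 8 → [4, 2, 4, 1, 8]
append stack[0]+stack[-1] = 4+8 = 12 → [4, 2, 4, 1, 8, 12]

[4, 2, 4, 1, 8, 12]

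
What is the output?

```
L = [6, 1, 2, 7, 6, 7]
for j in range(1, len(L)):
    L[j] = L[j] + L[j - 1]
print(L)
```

j=1: L[1] = 1+6 = 7 → [6, 7, 2, 7, 6, 7]
j=2: L[2] = 2+7 = 9 → [6, 7, 9, 7, 6, 7]
j=3: L[3] = 7+9 = 16 → [6, 7, 9, 16, 6, 7]
j=4: L[4] = 6+16 = 22 → [6, 7, 9, 16, 22, 7]
j=5: L[5] = 7+22 = 29 → [6, 7, 9, 16, 22, 29]

[6, 7, 9, 16, 22, 29]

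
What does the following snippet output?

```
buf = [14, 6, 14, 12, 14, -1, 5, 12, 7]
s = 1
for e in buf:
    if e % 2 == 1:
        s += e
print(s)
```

e=14: not odd
e=6: not odd
e=14: not odd
e=12: not odd
e=14: not odd
e=-1: odd, s = 1+(-1) = 0
e=5: odd, s = 0+5 = 5
e=12: not odd
e=7: odd, s = 5+7 = 12

12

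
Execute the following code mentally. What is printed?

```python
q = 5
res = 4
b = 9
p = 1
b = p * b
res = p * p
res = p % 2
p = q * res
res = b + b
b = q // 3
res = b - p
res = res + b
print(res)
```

b = 1*9 = 9
res = 1*1 = 1
res = 1%2 = 1
p = 5*1 = 5
res = 9+9 = 18
b = 5//3 = 1
res = 1-5 = -4
res = (-4)+1 = -3

-3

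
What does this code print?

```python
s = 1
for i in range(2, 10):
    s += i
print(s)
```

i=2: s = 1+2 = 3
i=3: s = 3+3 = 6
i=4: s = 6+4 = 10
i=5: s = 10+5 = 15
i=6: s = 15+6 = 21
i=7: s = 21+7 = 28
i=8: s = 28+8 = 36
i=9: s = 36+9 = 45

45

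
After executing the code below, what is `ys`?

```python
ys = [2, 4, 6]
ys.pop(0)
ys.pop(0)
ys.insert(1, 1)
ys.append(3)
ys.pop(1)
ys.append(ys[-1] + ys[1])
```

pop(0) removes 2 → [4, 6]
pop(0) removes 4 → [6]
insert 1 at 1 → [6, 1]
append 3 → [6, 1, 3]
pop(1) removes 1 → [6, 3]
append ys[-1]+ys[1] = 3+3 = 6 → [6, 3, 6]

[6, 3, 6]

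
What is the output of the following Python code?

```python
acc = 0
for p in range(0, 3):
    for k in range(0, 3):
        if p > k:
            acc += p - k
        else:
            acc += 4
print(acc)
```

p=0,k=0: not 0>0, acc = 0+4 = 4
p=0,k=1: not 0>1, acc = 4+4 = 8
p=0,k=2: not 0>2, acc = 8+4 = 12
p=1,k=0: 1>0, acc = 12+1 = 13
p=1,k=1: not 1>1, acc = 13+4 = 17
p=1,k=2: not 1>2, acc = 17+4 = 21
p=2,k=0: 2>0, acc = 21+2 = 23
p=2,k=1: 2>1, acc = 23+1 = 24
p=2,k=2: not 2>2, acc = 24+4 = 28

28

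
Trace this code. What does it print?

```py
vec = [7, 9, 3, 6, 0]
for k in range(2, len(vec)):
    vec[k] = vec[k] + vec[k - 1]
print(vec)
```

k=2: vec[2] = 3+9 = 12 → [7, 9, 12, 6, 0]
k=3: vec[3] = 6+12 = 18 → [7, 9, 12, 18, 0]
k=4: vec[4] = 0+18 = 18 → [7, 9, 12, 18, 18]

[7, 9, 12, 18, 18]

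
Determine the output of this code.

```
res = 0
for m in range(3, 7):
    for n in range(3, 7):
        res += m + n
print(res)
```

m=3,n=3: res = 0+6 = 6
m=3,n=4: res = 6+7 = 13
m=3,n=5: res = 13+8 = 21
m=3,n=6: res = 21+9 = 30
m=4,n=3: res = 30+7 = 37
m=4,n=4: res = 37+8 = 45
m=4,n=5: res = 45+9 = 54
m=4,n=6: res = 54+10 = 64
m=5,n=3: res = 64+8 = 72
m=5,n=4: res = 72+9 = 81
m=5,n=5: res = 81+10 = 91
m=5,n=6: res = 91+11 = 102
m=6,n=3: res = 102+9 = 111
m=6,n=4: res = 111+10 = 121
m=6,n=5: res = 121+11 = 132
m=6,n=6: res = 132+12 = 144

144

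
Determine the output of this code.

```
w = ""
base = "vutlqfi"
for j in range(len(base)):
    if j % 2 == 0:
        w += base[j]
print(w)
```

vtqi

j=0: add 'v' → 'v'
j=1: skip
j=2: add 't' → 'vt'
j=3: skip
j=4: add 'q' → 'vtq'
j=5: skip
j=6: add 'i' → 'vtqi'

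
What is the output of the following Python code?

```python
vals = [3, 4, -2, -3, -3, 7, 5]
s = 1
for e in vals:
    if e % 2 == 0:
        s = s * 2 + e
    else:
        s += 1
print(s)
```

18

e=3: not even, s = 1+1 = 2
e=4: even, s = 2*2+4 = 8
e=-2: even, s = 8*2+(-2) = 14
e=-3: not even, s = 14+1 = 15
e=-3: not even, s = 15+1 = 16
e=7: not even, s = 16+1 = 17
e=5: not even, s = 17+1 = 18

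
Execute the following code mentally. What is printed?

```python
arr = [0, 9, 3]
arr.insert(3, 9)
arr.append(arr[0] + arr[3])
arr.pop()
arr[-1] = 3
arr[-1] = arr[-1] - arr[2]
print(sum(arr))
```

12

insert 9 at 3 → [0, 9, 3, 9]
append arr[0]+arr[3] = 0+9 = 9 → [0, 9, 3, 9, 9]
pop() removes 9 → [0, 9, 3, 9]
arr[-1] = 3 → [0, 9, 3, 3]
arr[-1] = arr[-1]-arr[2] = 3-3 = 0 → [0, 9, 3, 0]
sum = 12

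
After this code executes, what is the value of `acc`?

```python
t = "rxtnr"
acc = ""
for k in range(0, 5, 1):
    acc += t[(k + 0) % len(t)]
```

k=0: add t[0]='r' → 'r'
k=1: add t[1]='x' → 'rx'
k=2: add t[2]='t' → 'rxt'
k=3: add t[3]='n' → 'rxtn'
k=4: add t[4]='r' → 'rxtnr'

'rxtnr'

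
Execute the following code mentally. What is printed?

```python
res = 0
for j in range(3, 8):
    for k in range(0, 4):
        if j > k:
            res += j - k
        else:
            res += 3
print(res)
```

j=3,k=0: 3>0, res = 0+3 = 3
j=3,k=1: 3>1, res = 3+2 = 5
j=3,k=2: 3>2, res = 5+1 = 6
j=3,k=3: not 3>3, res = 6+3 = 9
j=4,k=0: 4>0, res = 9+4 = 13
j=4,k=1: 4>1, res = 13+3 = 16
j=4,k=2: 4>2, res = 16+2 = 18
j=4,k=3: 4>3, res = 18+1 = 19
j=5,k=0: 5>0, res = 19+5 = 24
j=5,k=1: 5>1, res = 24+4 = 28
j=5,k=2: 5>2, res = 28+3 = 31
j=5,k=3: 5>3, res = 31+2 = 33
j=6,k=0: 6>0, res = 33+6 = 39
j=6,k=1: 6>1, res = 39+5 = 44
j=6,k=2: 6>2, res = 44+4 = 48
j=6,k=3: 6>3, res = 48+3 = 51
j=7,k=0: 7>0, res = 51+7 = 58
j=7,k=1: 7>1, res = 58+6 = 64
j=7,k=2: 7>2, res = 64+5 = 69
j=7,k=3: 7>3, res = 69+4 = 73

73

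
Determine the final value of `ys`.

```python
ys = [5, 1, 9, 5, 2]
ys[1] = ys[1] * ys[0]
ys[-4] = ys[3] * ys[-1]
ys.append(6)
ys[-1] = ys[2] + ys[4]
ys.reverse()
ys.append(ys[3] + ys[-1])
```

[11, 2, 5, 9, 10, 5, 14]

ys[1] = ys[1]*ys[0] = 1*5 = 5 → [5, 5, 9, 5, 2]
ys[-4] = ys[3]*ys[-1] = 5*2 = 10 → [5, 10, 9, 5, 2]
append 6 → [5, 10, 9, 5, 2, 6]
ys[-1] = ys[2]+ys[4] = 9+2 = 11 → [5, 10, 9, 5, 2, 11]
reverse → [11, 2, 5, 9, 10, 5]
append ys[3]+ys[-1] = 9+5 = 14 → [11, 2, 5, 9, 10, 5, 14]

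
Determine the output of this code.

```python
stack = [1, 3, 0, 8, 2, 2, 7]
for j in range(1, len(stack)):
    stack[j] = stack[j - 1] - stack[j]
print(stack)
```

j=1: stack[1] = 1-3 = -2 → [1, -2, 0, 8, 2, 2, 7]
j=2: stack[2] = (-2)-0 = -2 → [1, -2, -2, 8, 2, 2, 7]
j=3: stack[3] = (-2)-8 = -10 → [1, -2, -2, -10, 2, 2, 7]
j=4: stack[4] = (-10)-2 = -12 → [1, -2, -2, -10, -12, 2, 7]
j=5: stack[5] = (-12)-2 = -14 → [1, -2, -2, -10, -12, -14, 7]
j=6: stack[6] = (-14)-7 = -21 → [1, -2, -2, -10, -12, -14, -21]

[1, -2, -2, -10, -12, -14, -21]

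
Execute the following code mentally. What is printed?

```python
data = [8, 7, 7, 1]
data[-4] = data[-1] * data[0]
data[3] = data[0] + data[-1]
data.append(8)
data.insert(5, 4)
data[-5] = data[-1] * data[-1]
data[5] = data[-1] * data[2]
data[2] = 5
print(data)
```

[8, 16, 5, 9, 8, 28]

data[-4] = data[-1]*data[0] = 1*8 = 8 → [8, 7, 7, 1]
data[3] = data[0]+data[-1] = 8+1 = 9 → [8, 7, 7, 9]
append 8 → [8, 7, 7, 9, 8]
insert 4 at 5 → [8, 7, 7, 9, 8, 4]
data[-5] = data[-1]*data[-1] = 4*4 = 16 → [8, 16, 7, 9, 8, 4]
data[5] = data[-1]*data[2] = 4*7 = 28 → [8, 16, 7, 9, 8, 28]
data[2] = 5 → [8, 16, 5, 9, 8, 28]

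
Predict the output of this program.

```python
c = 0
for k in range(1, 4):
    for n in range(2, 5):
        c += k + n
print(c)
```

k=1,n=2: c = 0+3 = 3
k=1,n=3: c = 3+4 = 7
k=1,n=4: c = 7+5 = 12
k=2,n=2: c = 12+4 = 16
k=2,n=3: c = 16+5 = 21
k=2,n=4: c = 21+6 = 27
k=3,n=2: c = 27+5 = 32
k=3,n=3: c = 32+6 = 38
k=3,n=4: c = 38+7 = 45

45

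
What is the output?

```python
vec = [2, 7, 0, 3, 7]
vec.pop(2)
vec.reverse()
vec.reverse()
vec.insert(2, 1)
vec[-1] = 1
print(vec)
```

[2, 7, 1, 3, 1]

pop(2) removes 0 → [2, 7, 3, 7]
reverse → [7, 3, 7, 2]
reverse → [2, 7, 3, 7]
insert 1 at 2 → [2, 7, 1, 3, 7]
vec[-1] = 1 → [2, 7, 1, 3, 1]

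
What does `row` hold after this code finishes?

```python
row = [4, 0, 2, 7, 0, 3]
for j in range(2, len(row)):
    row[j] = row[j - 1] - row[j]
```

[4, 0, -2, -9, -9, -12]

j=2: row[2] = 0-2 = -2 → [4, 0, -2, 7, 0, 3]
j=3: row[3] = (-2)-7 = -9 → [4, 0, -2, -9, 0, 3]
j=4: row[4] = (-9)-0 = -9 → [4, 0, -2, -9, -9, 3]
j=5: row[5] = (-9)-3 = -12 → [4, 0, -2, -9, -9, -12]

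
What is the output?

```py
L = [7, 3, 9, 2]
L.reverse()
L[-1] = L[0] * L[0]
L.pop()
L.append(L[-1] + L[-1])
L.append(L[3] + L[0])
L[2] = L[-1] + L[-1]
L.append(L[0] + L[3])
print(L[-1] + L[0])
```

reverse → [2, 9, 3, 7]
L[-1] = L[0]*L[0] = 2*2 = 4 → [2, 9, 3, 4]
pop() removes 4 → [2, 9, 3]
append L[-1]+L[-1] = 3+3 = 6 → [2, 9, 3, 6]
append L[3]+L[0] = 6+2 = 8 → [2, 9, 3, 6, 8]
L[2] = L[-1]+L[-1] = 8+8 = 16 → [2, 9, 16, 6, 8]
append L[0]+L[3] = 2+6 = 8 → [2, 9, 16, 6, 8, 8]
L[-1]+L[0] = 8+2 = 10

10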